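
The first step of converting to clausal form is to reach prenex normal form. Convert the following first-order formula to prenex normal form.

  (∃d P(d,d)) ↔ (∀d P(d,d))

Eliminate → and ↔ using ¬ and ∨; A ↔ B as (¬A ∨ B) ∧ (¬B ∨ A).
  (¬(∃d P(d,d)) ∨ (∀d P(d,d))) ∧ (¬(∀d P(d,d)) ∨ (∃d P(d,d)))
Push ¬ through the quantifiers and connectives to reach negation normal form:
  ((∀d ¬P(d,d)) ∨ (∀d P(d,d))) ∧ ((∃d ¬P(d,d)) ∨ (∃d P(d,d)))
Standardize variables apart so no two quantifiers bind the same name: d↦a, d↦t, d↦y1.
  ((∀d ¬P(d,d)) ∨ (∀a P(a,a))) ∧ ((∃t ¬P(t,t)) ∨ (∃y1 P(y1,y1)))
Extract every quantifier outward, since the variables are now distinct and don't occur free across branches:
  ∀d ∀a ∃t ∃y1 ((¬P(d,d) ∨ P(a,a)) ∧ (¬P(t,t) ∨ P(y1,y1)))

∀d ∀a ∃t ∃y1 ((¬P(d,d) ∨ P(a,a)) ∧ (¬P(t,t) ∨ P(y1,y1)))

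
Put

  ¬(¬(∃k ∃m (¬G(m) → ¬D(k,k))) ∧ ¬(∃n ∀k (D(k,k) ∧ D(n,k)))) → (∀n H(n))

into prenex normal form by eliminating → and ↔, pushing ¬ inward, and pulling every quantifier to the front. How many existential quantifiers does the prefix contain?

Eliminate → and ↔ using ¬ and ∨.
  ¬¬(¬(∃k ∃m (¬¬G(m) ∨ ¬D(k,k))) ∧ ¬(∃n ∀k (D(k,k) ∧ D(n,k)))) ∨ (∀n H(n))
Move each ¬ inward, flipping quantifiers it crosses:
  (∀k ∀m (¬G(m) ∧ D(k,k))) ∧ (∀n ∃k (¬D(k,k) ∨ ¬D(n,k))) ∨ (∀n H(n))
Rename bound variables to avoid capture: k↦x, n↦x1.
  (∀k ∀m (¬G(m) ∧ D(k,k))) ∧ (∀n ∃x (¬D(x,x) ∨ ¬D(n,x))) ∨ (∀x1 H(x1))
Extract every quantifier outward, since the variables are now distinct and don't occur free across branches:
  ∀k ∀m ∀n ∃x ∀x1 (¬G(m) ∧ D(k,k) ∧ (¬D(x,x) ∨ ¬D(n,x)) ∨ H(x1))
The prefix is ∀k ∀m ∀n ∃x ∀x1: 4 universal, 1 existential.

1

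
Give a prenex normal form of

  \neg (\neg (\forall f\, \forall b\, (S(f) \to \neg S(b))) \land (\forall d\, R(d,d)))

\forall f\, \forall b\, \exists d\, (\neg S(f) \lor \neg S(b) \lor \neg R(d,d))

Rewrite implications/biconditionals: A → B as ¬A ∨ B.
  \neg (\neg (\forall f\, \forall b\, (\neg S(f) \lor \neg S(b))) \land (\forall d\, R(d,d)))
Push ¬ through the quantifiers and connectives to reach negation normal form:
  (\forall f\, \forall b\, (\neg S(f) \lor \neg S(b))) \lor (\exists d\, \neg R(d,d))
All bound variables are already distinct, so no renaming is needed.
Finally move all quantifiers to the prefix:
  \forall f\, \forall b\, \exists d\, (\neg S(f) \lor \neg S(b) \lor \neg R(d,d))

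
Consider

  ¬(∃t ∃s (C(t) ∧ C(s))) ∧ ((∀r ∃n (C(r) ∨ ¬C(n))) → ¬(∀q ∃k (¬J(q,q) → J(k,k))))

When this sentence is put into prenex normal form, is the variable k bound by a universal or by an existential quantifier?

universal

Rewrite implications/biconditionals: A → B as ¬A ∨ B.
  ¬(∃t ∃s (C(t) ∧ C(s))) ∧ (¬(∀r ∃n (C(r) ∨ ¬C(n))) ∨ ¬(∀q ∃k (¬¬J(q,q) ∨ J(k,k))))
Move each ¬ inward, flipping quantifiers it crosses:
  (∀t ∀s (¬C(t) ∨ ¬C(s))) ∧ ((∃r ∀n (¬C(r) ∧ C(n))) ∨ (∃q ∀k (¬J(q,q) ∧ ¬J(k,k))))
Pull the quantifiers to the front (each side's bound variable is not free in the other side):
  ∀t ∀s ∃r ∀n ∃q ∀k ((¬C(t) ∨ ¬C(s)) ∧ (¬C(r) ∧ C(n) ∨ ¬J(q,q) ∧ ¬J(k,k)))
The quantifier ∃k sits under an odd number of negations (counting the antecedent side of each →), so it flips to ∀k.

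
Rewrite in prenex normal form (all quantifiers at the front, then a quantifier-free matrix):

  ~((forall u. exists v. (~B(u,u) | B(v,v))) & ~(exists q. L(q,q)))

Push ¬ through the quantifiers and connectives to reach negation normal form:
  (exists u. forall v. (B(u,u) & ~B(v,v))) | (exists q. L(q,q))
All bound variables are already distinct, so no renaming is needed.
Finally move all quantifiers to the prefix:
  exists u. forall v. exists q. (B(u,u) & ~B(v,v) | L(q,q))

exists u. forall v. exists q. (B(u,u) & ~B(v,v) | L(q,q))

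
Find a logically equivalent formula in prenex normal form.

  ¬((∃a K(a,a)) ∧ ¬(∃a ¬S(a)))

∀a ∃y (¬K(a,a) ∨ ¬S(y))

Move each ¬ inward, flipping quantifiers it crosses:
  (∀a ¬K(a,a)) ∨ (∃a ¬S(a))
Give each quantifier a distinct variable: a↦y.
  (∀a ¬K(a,a)) ∨ (∃y ¬S(y))
Finally move all quantifiers to the prefix:
  ∀a ∃y (¬K(a,a) ∨ ¬S(y))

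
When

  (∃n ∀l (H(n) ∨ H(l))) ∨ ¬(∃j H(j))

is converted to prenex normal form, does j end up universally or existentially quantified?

universal

Drive negations inward (¬∀x A ≡ ∃x ¬A, ¬∃x A ≡ ∀x ¬A, De Morgan for ∧/∨):
  (∃n ∀l (H(n) ∨ H(l))) ∨ (∀j ¬H(j))
All bound variables are already distinct, so no renaming is needed.
Extract every quantifier outward, since the variables are now distinct and don't occur free across branches:
  ∃n ∀l ∀j (H(n) ∨ H(l) ∨ ¬H(j))
The quantifier ∃j sits under an odd number of negations, so it flips to ∀j.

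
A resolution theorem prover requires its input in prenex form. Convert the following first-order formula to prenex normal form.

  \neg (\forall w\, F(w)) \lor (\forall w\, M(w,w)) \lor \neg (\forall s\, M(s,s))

Move each ¬ inward, flipping quantifiers it crosses:
  (\exists w\, \neg F(w)) \lor (\forall w\, M(w,w)) \lor (\exists s\, \neg M(s,s))
Rename bound variables to avoid capture: w↦v1.
  (\exists w\, \neg F(w)) \lor (\forall v1\, M(v1,v1)) \lor (\exists s\, \neg M(s,s))
Finally move all quantifiers to the prefix:
  \exists w\, \forall v1\, \exists s\, (\neg F(w) \lor M(v1,v1) \lor \neg M(s,s))

\exists w\, \forall v1\, \exists s\, (\neg F(w) \lor M(v1,v1) \lor \neg M(s,s))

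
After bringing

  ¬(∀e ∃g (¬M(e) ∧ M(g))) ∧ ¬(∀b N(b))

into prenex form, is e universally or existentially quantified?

Move each ¬ inward, flipping quantifiers it crosses:
  (∃e ∀g (M(e) ∨ ¬M(g))) ∧ (∃b ¬N(b))
All bound variables are already distinct, so no renaming is needed.
Extract every quantifier outward, since the variables are now distinct and don't occur free across branches:
  ∃e ∀g ∃b ((M(e) ∨ ¬M(g)) ∧ ¬N(b))
The quantifier ∀e sits under an odd number of negations, so it flips to ∃e.

existential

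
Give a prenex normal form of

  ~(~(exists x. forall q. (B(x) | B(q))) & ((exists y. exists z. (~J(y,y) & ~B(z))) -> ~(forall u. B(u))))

exists x. forall q. exists y. exists z. forall u. (B(x) | B(q) | ~J(y,y) & ~B(z) & B(u))

Eliminate → and ↔ using ¬ and ∨.
  ~(~(exists x. forall q. (B(x) | B(q))) & (~(exists y. exists z. (~J(y,y) & ~B(z))) | ~(forall u. B(u))))
Push ¬ through the quantifiers and connectives to reach negation normal form:
  (exists x. forall q. (B(x) | B(q))) | (exists y. exists z. (~J(y,y) & ~B(z))) & (forall u. B(u))
All bound variables are already distinct, so no renaming is needed.
Finally move all quantifiers to the prefix:
  exists x. forall q. exists y. exists z. forall u. (B(x) | B(q) | ~J(y,y) & ~B(z) & B(u))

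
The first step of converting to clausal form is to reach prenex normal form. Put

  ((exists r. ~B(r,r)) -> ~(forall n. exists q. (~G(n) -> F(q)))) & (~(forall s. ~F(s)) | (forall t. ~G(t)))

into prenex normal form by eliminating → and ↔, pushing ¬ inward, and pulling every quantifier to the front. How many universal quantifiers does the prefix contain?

3

First replace A → B with ¬A ∨ B.
  (~(exists r. ~B(r,r)) | ~(forall n. exists q. (~~G(n) | F(q)))) & (~(forall s. ~F(s)) | (forall t. ~G(t)))
Push ¬ through the quantifiers and connectives to reach negation normal form:
  ((forall r. B(r,r)) | (exists n. forall q. (~G(n) & ~F(q)))) & ((exists s. F(s)) | (forall t. ~G(t)))
All bound variables are already distinct, so no renaming is needed.
Pull the quantifiers to the front (each side's bound variable is not free in the other side):
  forall r. exists n. forall q. exists s. forall t. ((B(r,r) | ~G(n) & ~F(q)) & (F(s) | ~G(t)))
The prefix is forall r exists n forall q exists s forall t: 3 universal, 2 existential.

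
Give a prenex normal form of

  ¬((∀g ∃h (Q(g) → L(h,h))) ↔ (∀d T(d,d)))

First replace A → B with ¬A ∨ B; A ↔ B as (¬A ∨ B) ∧ (¬B ∨ A).
  ¬((¬(∀g ∃h (¬Q(g) ∨ L(h,h))) ∨ (∀d T(d,d))) ∧ (¬(∀d T(d,d)) ∨ (∀g ∃h (¬Q(g) ∨ L(h,h)))))
Drive negations inward (¬∀x A ≡ ∃x ¬A, ¬∃x A ≡ ∀x ¬A, De Morgan for ∧/∨):
  (∀g ∃h (¬Q(g) ∨ L(h,h))) ∧ (∃d ¬T(d,d)) ∨ (∀d T(d,d)) ∧ (∃g ∀h (Q(g) ∧ ¬L(h,h)))
Rename bound variables to avoid capture: d↦v, g↦z, h↦w1.
  (∀g ∃h (¬Q(g) ∨ L(h,h))) ∧ (∃d ¬T(d,d)) ∨ (∀v T(v,v)) ∧ (∃z ∀w1 (Q(z) ∧ ¬L(w1,w1)))
Finally move all quantifiers to the prefix:
  ∀g ∃h ∃d ∀v ∃z ∀w1 ((¬Q(g) ∨ L(h,h)) ∧ ¬T(d,d) ∨ T(v,v) ∧ Q(z) ∧ ¬L(w1,w1))

∀g ∃h ∃d ∀v ∃z ∀w1 ((¬Q(g) ∨ L(h,h)) ∧ ¬T(d,d) ∨ T(v,v) ∧ Q(z) ∧ ¬L(w1,w1))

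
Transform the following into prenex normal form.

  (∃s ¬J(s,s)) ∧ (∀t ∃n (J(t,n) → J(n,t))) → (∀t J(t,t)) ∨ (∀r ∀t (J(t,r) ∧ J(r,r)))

∀s ∃t ∀n ∀z ∀r ∀c (J(s,s) ∨ J(t,n) ∧ ¬J(n,t) ∨ J(z,z) ∨ J(c,r) ∧ J(r,r))

Rewrite implications/biconditionals: A → B as ¬A ∨ B.
  ¬((∃s ¬J(s,s)) ∧ (∀t ∃n (¬J(t,n) ∨ J(n,t)))) ∨ (∀t J(t,t)) ∨ (∀r ∀t (J(t,r) ∧ J(r,r)))
Push ¬ through the quantifiers and connectives to reach negation normal form:
  (∀s J(s,s)) ∨ (∃t ∀n (J(t,n) ∧ ¬J(n,t))) ∨ (∀t J(t,t)) ∨ (∀r ∀t (J(t,r) ∧ J(r,r)))
Give each quantifier a distinct variable: t↦z, t↦c.
  (∀s J(s,s)) ∨ (∃t ∀n (J(t,n) ∧ ¬J(n,t))) ∨ (∀z J(z,z)) ∨ (∀r ∀c (J(c,r) ∧ J(r,r)))
Extract every quantifier outward, since the variables are now distinct and don't occur free across branches:
  ∀s ∃t ∀n ∀z ∀r ∀c (J(s,s) ∨ J(t,n) ∧ ¬J(n,t) ∨ J(z,z) ∨ J(c,r) ∧ J(r,r))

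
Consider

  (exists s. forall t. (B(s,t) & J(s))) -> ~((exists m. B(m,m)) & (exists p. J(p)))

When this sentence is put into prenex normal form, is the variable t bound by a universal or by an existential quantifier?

existential

First replace A → B with ¬A ∨ B.
  ~(exists s. forall t. (B(s,t) & J(s))) | ~((exists m. B(m,m)) & (exists p. J(p)))
Move each ¬ inward, flipping quantifiers it crosses:
  (forall s. exists t. (~B(s,t) | ~J(s))) | (forall m. ~B(m,m)) | (forall p. ~J(p))
All bound variables are already distinct, so no renaming is needed.
Finally move all quantifiers to the prefix:
  forall s. exists t. forall m. forall p. (~B(s,t) | ~J(s) | ~B(m,m) | ~J(p))
The quantifier forall t sits under an odd number of negations (counting the antecedent side of each →), so it flips to exists t.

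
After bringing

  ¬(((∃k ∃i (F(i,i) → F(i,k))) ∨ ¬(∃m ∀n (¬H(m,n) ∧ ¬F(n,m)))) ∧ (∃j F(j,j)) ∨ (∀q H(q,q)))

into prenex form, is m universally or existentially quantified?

Eliminate → and ↔ using ¬ and ∨.
  ¬(((∃k ∃i (¬F(i,i) ∨ F(i,k))) ∨ ¬(∃m ∀n (¬H(m,n) ∧ ¬F(n,m)))) ∧ (∃j F(j,j)) ∨ (∀q H(q,q)))
Push ¬ through the quantifiers and connectives to reach negation normal form:
  ((∀k ∀i (F(i,i) ∧ ¬F(i,k))) ∧ (∃m ∀n (¬H(m,n) ∧ ¬F(n,m))) ∨ (∀j ¬F(j,j))) ∧ (∃q ¬H(q,q))
All bound variables are already distinct, so no renaming is needed.
Extract every quantifier outward, since the variables are now distinct and don't occur free across branches:
  ∀k ∀i ∃m ∀n ∀j ∃q ((F(i,i) ∧ ¬F(i,k) ∧ ¬H(m,n) ∧ ¬F(n,m) ∨ ¬F(j,j)) ∧ ¬H(q,q))
The quantifier ∃m sits under an even number of negations (counting the antecedent side of each →), so it remains existential.

existential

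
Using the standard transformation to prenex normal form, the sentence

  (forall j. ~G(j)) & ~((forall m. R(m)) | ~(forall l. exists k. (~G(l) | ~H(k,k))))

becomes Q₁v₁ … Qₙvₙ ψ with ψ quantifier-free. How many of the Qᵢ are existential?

Move each ¬ inward, flipping quantifiers it crosses:
  (forall j. ~G(j)) & (exists m. ~R(m)) & (forall l. exists k. (~G(l) | ~H(k,k)))
All bound variables are already distinct, so no renaming is needed.
Finally move all quantifiers to the prefix:
  forall j. exists m. forall l. exists k. (~G(j) & ~R(m) & (~G(l) | ~H(k,k)))
The prefix is forall j exists m forall l exists k: 2 universal, 2 existential.

2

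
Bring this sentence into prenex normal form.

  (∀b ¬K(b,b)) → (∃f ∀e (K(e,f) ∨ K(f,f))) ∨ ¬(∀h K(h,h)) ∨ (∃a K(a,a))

First replace A → B with ¬A ∨ B.
  ¬(∀b ¬K(b,b)) ∨ (∃f ∀e (K(e,f) ∨ K(f,f))) ∨ ¬(∀h K(h,h)) ∨ (∃a K(a,a))
Push ¬ through the quantifiers and connectives to reach negation normal form:
  (∃b K(b,b)) ∨ (∃f ∀e (K(e,f) ∨ K(f,f))) ∨ (∃h ¬K(h,h)) ∨ (∃a K(a,a))
All bound variables are already distinct, so no renaming is needed.
Extract every quantifier outward, since the variables are now distinct and don't occur free across branches:
  ∃b ∃f ∀e ∃h ∃a (K(b,b) ∨ K(e,f) ∨ K(f,f) ∨ ¬K(h,h) ∨ K(a,a))

∃b ∃f ∀e ∃h ∃a (K(b,b) ∨ K(e,f) ∨ K(f,f) ∨ ¬K(h,h) ∨ K(a,a))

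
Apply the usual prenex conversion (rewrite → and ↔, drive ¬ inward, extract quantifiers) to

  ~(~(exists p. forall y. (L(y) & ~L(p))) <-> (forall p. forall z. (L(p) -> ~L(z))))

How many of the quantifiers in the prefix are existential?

First replace A → B with ¬A ∨ B; A ↔ B as (¬A ∨ B) ∧ (¬B ∨ A).
  ~((~~(exists p. forall y. (L(y) & ~L(p))) | (forall p. forall z. (~L(p) | ~L(z)))) & (~(forall p. forall z. (~L(p) | ~L(z))) | ~(exists p. forall y. (L(y) & ~L(p)))))
Push ¬ through the quantifiers and connectives to reach negation normal form:
  (forall p. exists y. (~L(y) | L(p))) & (exists p. exists z. (L(p) & L(z))) | (forall p. forall z. (~L(p) | ~L(z))) & (exists p. forall y. (L(y) & ~L(p)))
Rename bound variables to avoid capture: p↦x, p↦w, z↦r, p↦x1, y↦u.
  (forall p. exists y. (~L(y) | L(p))) & (exists x. exists z. (L(x) & L(z))) | (forall w. forall r. (~L(w) | ~L(r))) & (exists x1. forall u. (L(u) & ~L(x1)))
Finally move all quantifiers to the prefix:
  forall p. exists y. exists x. exists z. forall w. forall r. exists x1. forall u. ((~L(y) | L(p)) & L(x) & L(z) | (~L(w) | ~L(r)) & L(u) & ~L(x1))
The prefix is forall p exists y exists x exists z forall w forall r exists x1 forall u: 4 universal, 4 existential.

4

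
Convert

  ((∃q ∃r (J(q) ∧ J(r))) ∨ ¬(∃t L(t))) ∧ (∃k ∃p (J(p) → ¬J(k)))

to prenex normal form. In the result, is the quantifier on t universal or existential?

universal

First replace A → B with ¬A ∨ B.
  ((∃q ∃r (J(q) ∧ J(r))) ∨ ¬(∃t L(t))) ∧ (∃k ∃p (¬J(p) ∨ ¬J(k)))
Push ¬ through the quantifiers and connectives to reach negation normal form:
  ((∃q ∃r (J(q) ∧ J(r))) ∨ (∀t ¬L(t))) ∧ (∃k ∃p (¬J(p) ∨ ¬J(k)))
All bound variables are already distinct, so no renaming is needed.
Finally move all quantifiers to the prefix:
  ∃q ∃r ∀t ∃k ∃p ((J(q) ∧ J(r) ∨ ¬L(t)) ∧ (¬J(p) ∨ ¬J(k)))
The quantifier ∃t sits under an odd number of negations (counting the antecedent side of each →), so it flips to ∀t.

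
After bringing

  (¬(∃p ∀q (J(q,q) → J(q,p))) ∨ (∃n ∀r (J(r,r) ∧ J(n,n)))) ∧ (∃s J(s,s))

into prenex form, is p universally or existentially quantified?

Eliminate → and ↔ using ¬ and ∨.
  (¬(∃p ∀q (¬J(q,q) ∨ J(q,p))) ∨ (∃n ∀r (J(r,r) ∧ J(n,n)))) ∧ (∃s J(s,s))
Move each ¬ inward, flipping quantifiers it crosses:
  ((∀p ∃q (J(q,q) ∧ ¬J(q,p))) ∨ (∃n ∀r (J(r,r) ∧ J(n,n)))) ∧ (∃s J(s,s))
All bound variables are already distinct, so no renaming is needed.
Finally move all quantifiers to the prefix:
  ∀p ∃q ∃n ∀r ∃s ((J(q,q) ∧ ¬J(q,p) ∨ J(r,r) ∧ J(n,n)) ∧ J(s,s))
The quantifier ∃p sits under an odd number of negations (counting the antecedent side of each →), so it flips to ∀p.

universal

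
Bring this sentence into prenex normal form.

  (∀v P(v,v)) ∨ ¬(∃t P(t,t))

∀v ∀t (P(v,v) ∨ ¬P(t,t))

Push ¬ through the quantifiers and connectives to reach negation normal form:
  (∀v P(v,v)) ∨ (∀t ¬P(t,t))
All bound variables are already distinct, so no renaming is needed.
Extract every quantifier outward, since the variables are now distinct and don't occur free across branches:
  ∀v ∀t (P(v,v) ∨ ¬P(t,t))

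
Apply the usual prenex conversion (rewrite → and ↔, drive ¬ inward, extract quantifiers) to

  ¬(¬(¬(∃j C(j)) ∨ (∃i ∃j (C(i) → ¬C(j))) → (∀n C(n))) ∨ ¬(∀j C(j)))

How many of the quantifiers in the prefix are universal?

4

Eliminate → and ↔ using ¬ and ∨.
  ¬(¬(¬(¬(∃j C(j)) ∨ (∃i ∃j (¬C(i) ∨ ¬C(j)))) ∨ (∀n C(n))) ∨ ¬(∀j C(j)))
Push ¬ through the quantifiers and connectives to reach negation normal form:
  ((∃j C(j)) ∧ (∀i ∀j (C(i) ∧ C(j))) ∨ (∀n C(n))) ∧ (∀j C(j))
Give each quantifier a distinct variable: j↦c, j↦z.
  ((∃j C(j)) ∧ (∀i ∀c (C(i) ∧ C(c))) ∨ (∀n C(n))) ∧ (∀z C(z))
Pull the quantifiers to the front (each side's bound variable is not free in the other side):
  ∃j ∀i ∀c ∀n ∀z ((C(j) ∧ C(i) ∧ C(c) ∨ C(n)) ∧ C(z))
The prefix is ∃j ∀i ∀c ∀n ∀z: 4 universal, 1 existential.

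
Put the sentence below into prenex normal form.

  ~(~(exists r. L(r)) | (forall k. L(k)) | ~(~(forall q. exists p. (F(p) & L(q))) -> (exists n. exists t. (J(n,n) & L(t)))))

exists r. exists k. forall q. exists p. exists n. exists t. (L(r) & ~L(k) & (F(p) & L(q) | J(n,n) & L(t)))

Rewrite implications/biconditionals: A → B as ¬A ∨ B.
  ~(~(exists r. L(r)) | (forall k. L(k)) | ~(~~(forall q. exists p. (F(p) & L(q))) | (exists n. exists t. (J(n,n) & L(t)))))
Push ¬ through the quantifiers and connectives to reach negation normal form:
  (exists r. L(r)) & (exists k. ~L(k)) & ((forall q. exists p. (F(p) & L(q))) | (exists n. exists t. (J(n,n) & L(t))))
Pull the quantifiers to the front (each side's bound variable is not free in the other side):
  exists r. exists k. forall q. exists p. exists n. exists t. (L(r) & ~L(k) & (F(p) & L(q) | J(n,n) & L(t)))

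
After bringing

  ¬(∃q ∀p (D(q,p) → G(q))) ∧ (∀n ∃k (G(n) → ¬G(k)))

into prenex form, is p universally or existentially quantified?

First replace A → B with ¬A ∨ B.
  ¬(∃q ∀p (¬D(q,p) ∨ G(q))) ∧ (∀n ∃k (¬G(n) ∨ ¬G(k)))
Drive negations inward (¬∀x A ≡ ∃x ¬A, ¬∃x A ≡ ∀x ¬A, De Morgan for ∧/∨):
  (∀q ∃p (D(q,p) ∧ ¬G(q))) ∧ (∀n ∃k (¬G(n) ∨ ¬G(k)))
Pull the quantifiers to the front (each side's bound variable is not free in the other side):
  ∀q ∃p ∀n ∃k (D(q,p) ∧ ¬G(q) ∧ (¬G(n) ∨ ¬G(k)))
The quantifier ∀p sits under an odd number of negations (counting the antecedent side of each →), so it flips to ∃p.

existential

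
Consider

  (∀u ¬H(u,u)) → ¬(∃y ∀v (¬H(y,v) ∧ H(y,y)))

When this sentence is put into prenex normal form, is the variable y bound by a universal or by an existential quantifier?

universal

Eliminate → and ↔ using ¬ and ∨.
  ¬(∀u ¬H(u,u)) ∨ ¬(∃y ∀v (¬H(y,v) ∧ H(y,y)))
Push ¬ through the quantifiers and connectives to reach negation normal form:
  (∃u H(u,u)) ∨ (∀y ∃v (H(y,v) ∨ ¬H(y,y)))
All bound variables are already distinct, so no renaming is needed.
Extract every quantifier outward, since the variables are now distinct and don't occur free across branches:
  ∃u ∀y ∃v (H(u,u) ∨ H(y,v) ∨ ¬H(y,y))
The quantifier ∃y sits under an odd number of negations (counting the antecedent side of each →), so it flips to ∀y.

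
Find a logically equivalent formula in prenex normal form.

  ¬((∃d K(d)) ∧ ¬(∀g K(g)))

Push ¬ through the quantifiers and connectives to reach negation normal form:
  (∀d ¬K(d)) ∨ (∀g K(g))
All bound variables are already distinct, so no renaming is needed.
Extract every quantifier outward, since the variables are now distinct and don't occur free across branches:
  ∀d ∀g (¬K(d) ∨ K(g))

∀d ∀g (¬K(d) ∨ K(g))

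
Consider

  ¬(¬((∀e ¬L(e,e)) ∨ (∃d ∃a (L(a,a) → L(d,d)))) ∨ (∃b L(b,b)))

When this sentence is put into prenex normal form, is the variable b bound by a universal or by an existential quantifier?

universal

First replace A → B with ¬A ∨ B.
  ¬(¬((∀e ¬L(e,e)) ∨ (∃d ∃a (¬L(a,a) ∨ L(d,d)))) ∨ (∃b L(b,b)))
Move each ¬ inward, flipping quantifiers it crosses:
  ((∀e ¬L(e,e)) ∨ (∃d ∃a (¬L(a,a) ∨ L(d,d)))) ∧ (∀b ¬L(b,b))
Finally move all quantifiers to the prefix:
  ∀e ∃d ∃a ∀b ((¬L(e,e) ∨ ¬L(a,a) ∨ L(d,d)) ∧ ¬L(b,b))
The quantifier ∃b sits under an odd number of negations (counting the antecedent side of each →), so it flips to ∀b.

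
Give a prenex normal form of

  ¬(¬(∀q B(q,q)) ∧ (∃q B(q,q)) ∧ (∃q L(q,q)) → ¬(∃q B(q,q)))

∃q ∃r ∃z ∃p (¬B(q,q) ∧ B(r,r) ∧ L(z,z) ∧ B(p,p))

Eliminate → and ↔ using ¬ and ∨.
  ¬(¬(¬(∀q B(q,q)) ∧ (∃q B(q,q)) ∧ (∃q L(q,q))) ∨ ¬(∃q B(q,q)))
Drive negations inward (¬∀x A ≡ ∃x ¬A, ¬∃x A ≡ ∀x ¬A, De Morgan for ∧/∨):
  (∃q ¬B(q,q)) ∧ (∃q B(q,q)) ∧ (∃q L(q,q)) ∧ (∃q B(q,q))
Standardize variables apart so no two quantifiers bind the same name: q↦r, q↦z, q↦p.
  (∃q ¬B(q,q)) ∧ (∃r B(r,r)) ∧ (∃z L(z,z)) ∧ (∃p B(p,p))
Pull the quantifiers to the front (each side's bound variable is not free in the other side):
  ∃q ∃r ∃z ∃p (¬B(q,q) ∧ B(r,r) ∧ L(z,z) ∧ B(p,p))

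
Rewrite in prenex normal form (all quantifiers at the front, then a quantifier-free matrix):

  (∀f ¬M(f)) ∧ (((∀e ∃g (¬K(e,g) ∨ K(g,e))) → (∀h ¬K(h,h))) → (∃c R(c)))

∀f ∀e ∃g ∃h ∃c (¬M(f) ∧ ((¬K(e,g) ∨ K(g,e)) ∧ K(h,h) ∨ R(c)))

Eliminate → and ↔ using ¬ and ∨.
  (∀f ¬M(f)) ∧ (¬(¬(∀e ∃g (¬K(e,g) ∨ K(g,e))) ∨ (∀h ¬K(h,h))) ∨ (∃c R(c)))
Drive negations inward (¬∀x A ≡ ∃x ¬A, ¬∃x A ≡ ∀x ¬A, De Morgan for ∧/∨):
  (∀f ¬M(f)) ∧ ((∀e ∃g (¬K(e,g) ∨ K(g,e))) ∧ (∃h K(h,h)) ∨ (∃c R(c)))
Pull the quantifiers to the front (each side's bound variable is not free in the other side):
  ∀f ∀e ∃g ∃h ∃c (¬M(f) ∧ ((¬K(e,g) ∨ K(g,e)) ∧ K(h,h) ∨ R(c)))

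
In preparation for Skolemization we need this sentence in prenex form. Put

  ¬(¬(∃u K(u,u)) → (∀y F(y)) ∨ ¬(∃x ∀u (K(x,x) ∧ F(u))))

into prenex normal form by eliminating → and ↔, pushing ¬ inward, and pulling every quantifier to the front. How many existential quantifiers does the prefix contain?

Rewrite implications/biconditionals: A → B as ¬A ∨ B.
  ¬(¬¬(∃u K(u,u)) ∨ (∀y F(y)) ∨ ¬(∃x ∀u (K(x,x) ∧ F(u))))
Move each ¬ inward, flipping quantifiers it crosses:
  (∀u ¬K(u,u)) ∧ (∃y ¬F(y)) ∧ (∃x ∀u (K(x,x) ∧ F(u)))
Give each quantifier a distinct variable: u↦x1.
  (∀u ¬K(u,u)) ∧ (∃y ¬F(y)) ∧ (∃x ∀x1 (K(x,x) ∧ F(x1)))
Pull the quantifiers to the front (each side's bound variable is not free in the other side):
  ∀u ∃y ∃x ∀x1 (¬K(u,u) ∧ ¬F(y) ∧ K(x,x) ∧ F(x1))
The prefix is ∀u ∃y ∃x ∀x1: 2 universal, 2 existential.

2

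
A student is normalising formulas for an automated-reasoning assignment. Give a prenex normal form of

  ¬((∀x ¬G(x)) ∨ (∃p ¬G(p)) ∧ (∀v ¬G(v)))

Drive negations inward (¬∀x A ≡ ∃x ¬A, ¬∃x A ≡ ∀x ¬A, De Morgan for ∧/∨):
  (∃x G(x)) ∧ ((∀p G(p)) ∨ (∃v G(v)))
Finally move all quantifiers to the prefix:
  ∃x ∀p ∃v (G(x) ∧ (G(p) ∨ G(v)))

∃x ∀p ∃v (G(x) ∧ (G(p) ∨ G(v)))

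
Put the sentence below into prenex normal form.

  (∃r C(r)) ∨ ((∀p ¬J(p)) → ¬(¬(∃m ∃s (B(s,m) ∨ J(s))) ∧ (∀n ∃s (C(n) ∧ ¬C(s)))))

∃r ∃p ∃m ∃s ∃n ∀v1 (C(r) ∨ J(p) ∨ B(s,m) ∨ J(s) ∨ ¬C(n) ∨ C(v1))

First replace A → B with ¬A ∨ B.
  (∃r C(r)) ∨ ¬(∀p ¬J(p)) ∨ ¬(¬(∃m ∃s (B(s,m) ∨ J(s))) ∧ (∀n ∃s (C(n) ∧ ¬C(s))))
Push ¬ through the quantifiers and connectives to reach negation normal form:
  (∃r C(r)) ∨ (∃p J(p)) ∨ (∃m ∃s (B(s,m) ∨ J(s))) ∨ (∃n ∀s (¬C(n) ∨ C(s)))
Standardize variables apart so no two quantifiers bind the same name: s↦v1.
  (∃r C(r)) ∨ (∃p J(p)) ∨ (∃m ∃s (B(s,m) ∨ J(s))) ∨ (∃n ∀v1 (¬C(n) ∨ C(v1)))
Pull the quantifiers to the front (each side's bound variable is not free in the other side):
  ∃r ∃p ∃m ∃s ∃n ∀v1 (C(r) ∨ J(p) ∨ B(s,m) ∨ J(s) ∨ ¬C(n) ∨ C(v1))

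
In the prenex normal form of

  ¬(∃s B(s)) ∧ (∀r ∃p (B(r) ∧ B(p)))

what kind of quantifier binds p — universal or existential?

Move each ¬ inward, flipping quantifiers it crosses:
  (∀s ¬B(s)) ∧ (∀r ∃p (B(r) ∧ B(p)))
Finally move all quantifiers to the prefix:
  ∀s ∀r ∃p (¬B(s) ∧ B(r) ∧ B(p))
The quantifier ∃p sits under an even number of negations, so it remains existential.

existential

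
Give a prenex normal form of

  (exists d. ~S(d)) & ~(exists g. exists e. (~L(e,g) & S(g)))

exists d. forall g. forall e. (~S(d) & (L(e,g) | ~S(g)))

Drive negations inward (¬∀x A ≡ ∃x ¬A, ¬∃x A ≡ ∀x ¬A, De Morgan for ∧/∨):
  (exists d. ~S(d)) & (forall g. forall e. (L(e,g) | ~S(g)))
Pull the quantifiers to the front (each side's bound variable is not free in the other side):
  exists d. forall g. forall e. (~S(d) & (L(e,g) | ~S(g)))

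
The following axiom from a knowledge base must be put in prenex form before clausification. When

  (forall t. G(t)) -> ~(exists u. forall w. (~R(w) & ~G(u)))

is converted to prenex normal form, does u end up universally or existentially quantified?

First replace A → B with ¬A ∨ B.
  ~(forall t. G(t)) | ~(exists u. forall w. (~R(w) & ~G(u)))
Push ¬ through the quantifiers and connectives to reach negation normal form:
  (exists t. ~G(t)) | (forall u. exists w. (R(w) | G(u)))
Pull the quantifiers to the front (each side's bound variable is not free in the other side):
  exists t. forall u. exists w. (~G(t) | R(w) | G(u))
The quantifier exists u sits under an odd number of negations (counting the antecedent side of each →), so it flips to forall u.

universal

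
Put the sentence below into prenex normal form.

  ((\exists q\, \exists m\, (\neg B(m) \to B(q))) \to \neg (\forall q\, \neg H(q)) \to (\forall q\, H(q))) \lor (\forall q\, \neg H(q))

First replace A → B with ¬A ∨ B.
  \neg (\exists q\, \exists m\, (\neg \neg B(m) \lor B(q))) \lor \neg \neg (\forall q\, \neg H(q)) \lor (\forall q\, H(q)) \lor (\forall q\, \neg H(q))
Push ¬ through the quantifiers and connectives to reach negation normal form:
  (\forall q\, \forall m\, (\neg B(m) \land \neg B(q))) \lor (\forall q\, \neg H(q)) \lor (\forall q\, H(q)) \lor (\forall q\, \neg H(q))
Give each quantifier a distinct variable: q↦u, q↦p, q↦z.
  (\forall q\, \forall m\, (\neg B(m) \land \neg B(q))) \lor (\forall u\, \neg H(u)) \lor (\forall p\, H(p)) \lor (\forall z\, \neg H(z))
Extract every quantifier outward, since the variables are now distinct and don't occur free across branches:
  \forall q\, \forall m\, \forall u\, \forall p\, \forall z\, (\neg B(m) \land \neg B(q) \lor \neg H(u) \lor H(p) \lor \neg H(z))

\forall q\, \forall m\, \forall u\, \forall p\, \forall z\, (\neg B(m) \land \neg B(q) \lor \neg H(u) \lor H(p) \lor \neg H(z))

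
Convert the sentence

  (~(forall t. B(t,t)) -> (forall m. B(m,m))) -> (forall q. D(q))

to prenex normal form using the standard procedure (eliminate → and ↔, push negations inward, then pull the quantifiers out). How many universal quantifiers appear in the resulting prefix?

Eliminate → and ↔ using ¬ and ∨.
  ~(~~(forall t. B(t,t)) | (forall m. B(m,m))) | (forall q. D(q))
Move each ¬ inward, flipping quantifiers it crosses:
  (exists t. ~B(t,t)) & (exists m. ~B(m,m)) | (forall q. D(q))
All bound variables are already distinct, so no renaming is needed.
Pull the quantifiers to the front (each side's bound variable is not free in the other side):
  exists t. exists m. forall q. (~B(t,t) & ~B(m,m) | D(q))
The prefix is exists t exists m forall q: 1 universal, 2 existential.

1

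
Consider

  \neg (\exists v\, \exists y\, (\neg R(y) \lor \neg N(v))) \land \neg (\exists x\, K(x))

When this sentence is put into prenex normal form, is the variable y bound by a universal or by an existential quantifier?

Drive negations inward (¬∀x A ≡ ∃x ¬A, ¬∃x A ≡ ∀x ¬A, De Morgan for ∧/∨):
  (\forall v\, \forall y\, (R(y) \land N(v))) \land (\forall x\, \neg K(x))
All bound variables are already distinct, so no renaming is needed.
Pull the quantifiers to the front (each side's bound variable is not free in the other side):
  \forall v\, \forall y\, \forall x\, (R(y) \land N(v) \land \neg K(x))
The quantifier \exists y sits under an odd number of negations, so it flips to \forall y.

universal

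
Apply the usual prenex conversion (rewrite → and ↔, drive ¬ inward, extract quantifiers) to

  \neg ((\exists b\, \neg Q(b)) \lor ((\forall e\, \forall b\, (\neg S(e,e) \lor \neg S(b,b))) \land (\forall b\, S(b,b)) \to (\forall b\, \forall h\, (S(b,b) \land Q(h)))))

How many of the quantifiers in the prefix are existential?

2

Eliminate → and ↔ using ¬ and ∨.
  \neg ((\exists b\, \neg Q(b)) \lor \neg ((\forall e\, \forall b\, (\neg S(e,e) \lor \neg S(b,b))) \land (\forall b\, S(b,b))) \lor (\forall b\, \forall h\, (S(b,b) \land Q(h))))
Push ¬ through the quantifiers and connectives to reach negation normal form:
  (\forall b\, Q(b)) \land (\forall e\, \forall b\, (\neg S(e,e) \lor \neg S(b,b))) \land (\forall b\, S(b,b)) \land (\exists b\, \exists h\, (\neg S(b,b) \lor \neg Q(h)))
Give each quantifier a distinct variable: b↦w1, b↦w, b↦r.
  (\forall b\, Q(b)) \land (\forall e\, \forall w1\, (\neg S(e,e) \lor \neg S(w1,w1))) \land (\forall w\, S(w,w)) \land (\exists r\, \exists h\, (\neg S(r,r) \lor \neg Q(h)))
Finally move all quantifiers to the prefix:
  \forall b\, \forall e\, \forall w1\, \forall w\, \exists r\, \exists h\, (Q(b) \land (\neg S(e,e) \lor \neg S(w1,w1)) \land S(w,w) \land (\neg S(r,r) \lor \neg Q(h)))
The prefix is \forall b \forall e \forall w1 \forall w \exists r \exists h: 4 universal, 2 existential.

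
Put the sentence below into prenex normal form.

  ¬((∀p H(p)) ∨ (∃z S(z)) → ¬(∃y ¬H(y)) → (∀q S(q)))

∀p ∃z ∀y ∃q ((H(p) ∨ S(z)) ∧ H(y) ∧ ¬S(q))

First replace A → B with ¬A ∨ B.
  ¬(¬((∀p H(p)) ∨ (∃z S(z))) ∨ ¬¬(∃y ¬H(y)) ∨ (∀q S(q)))
Drive negations inward (¬∀x A ≡ ∃x ¬A, ¬∃x A ≡ ∀x ¬A, De Morgan for ∧/∨):
  ((∀p H(p)) ∨ (∃z S(z))) ∧ (∀y H(y)) ∧ (∃q ¬S(q))
Pull the quantifiers to the front (each side's bound variable is not free in the other side):
  ∀p ∃z ∀y ∃q ((H(p) ∨ S(z)) ∧ H(y) ∧ ¬S(q))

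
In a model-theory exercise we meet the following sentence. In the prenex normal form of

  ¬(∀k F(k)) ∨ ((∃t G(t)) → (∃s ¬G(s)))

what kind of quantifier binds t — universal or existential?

universal

Rewrite implications/biconditionals: A → B as ¬A ∨ B.
  ¬(∀k F(k)) ∨ ¬(∃t G(t)) ∨ (∃s ¬G(s))
Push ¬ through the quantifiers and connectives to reach negation normal form:
  (∃k ¬F(k)) ∨ (∀t ¬G(t)) ∨ (∃s ¬G(s))
All bound variables are already distinct, so no renaming is needed.
Finally move all quantifiers to the prefix:
  ∃k ∀t ∃s (¬F(k) ∨ ¬G(t) ∨ ¬G(s))
The quantifier ∃t sits under an odd number of negations (counting the antecedent side of each →), so it flips to ∀t.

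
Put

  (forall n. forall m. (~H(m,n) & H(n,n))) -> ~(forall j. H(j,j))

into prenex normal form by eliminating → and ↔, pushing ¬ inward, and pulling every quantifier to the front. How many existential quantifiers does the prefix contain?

Eliminate → and ↔ using ¬ and ∨.
  ~(forall n. forall m. (~H(m,n) & H(n,n))) | ~(forall j. H(j,j))
Move each ¬ inward, flipping quantifiers it crosses:
  (exists n. exists m. (H(m,n) | ~H(n,n))) | (exists j. ~H(j,j))
Extract every quantifier outward, since the variables are now distinct and don't occur free across branches:
  exists n. exists m. exists j. (H(m,n) | ~H(n,n) | ~H(j,j))
The prefix is exists n exists m exists j: 0 universal, 3 existential.

3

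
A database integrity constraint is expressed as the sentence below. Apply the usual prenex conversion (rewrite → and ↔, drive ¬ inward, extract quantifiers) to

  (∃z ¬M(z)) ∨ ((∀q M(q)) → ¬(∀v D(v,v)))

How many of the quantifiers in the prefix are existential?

First replace A → B with ¬A ∨ B.
  (∃z ¬M(z)) ∨ ¬(∀q M(q)) ∨ ¬(∀v D(v,v))
Drive negations inward (¬∀x A ≡ ∃x ¬A, ¬∃x A ≡ ∀x ¬A, De Morgan for ∧/∨):
  (∃z ¬M(z)) ∨ (∃q ¬M(q)) ∨ (∃v ¬D(v,v))
Pull the quantifiers to the front (each side's bound variable is not free in the other side):
  ∃z ∃q ∃v (¬M(z) ∨ ¬M(q) ∨ ¬D(v,v))
The prefix is ∃z ∃q ∃v: 0 universal, 3 existential.

3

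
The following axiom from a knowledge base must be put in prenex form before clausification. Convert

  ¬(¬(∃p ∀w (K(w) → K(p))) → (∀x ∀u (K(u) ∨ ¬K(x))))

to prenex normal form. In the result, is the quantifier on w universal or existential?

First replace A → B with ¬A ∨ B.
  ¬(¬¬(∃p ∀w (¬K(w) ∨ K(p))) ∨ (∀x ∀u (K(u) ∨ ¬K(x))))
Push ¬ through the quantifiers and connectives to reach negation normal form:
  (∀p ∃w (K(w) ∧ ¬K(p))) ∧ (∃x ∃u (¬K(u) ∧ K(x)))
Extract every quantifier outward, since the variables are now distinct and don't occur free across branches:
  ∀p ∃w ∃x ∃u (K(w) ∧ ¬K(p) ∧ ¬K(u) ∧ K(x))
The quantifier ∀w sits under an odd number of negations (counting the antecedent side of each →), so it flips to ∃w.

existential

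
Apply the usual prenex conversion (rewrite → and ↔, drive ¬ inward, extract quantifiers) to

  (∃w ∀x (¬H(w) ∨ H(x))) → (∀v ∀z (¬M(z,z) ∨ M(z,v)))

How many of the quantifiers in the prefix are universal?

Rewrite implications/biconditionals: A → B as ¬A ∨ B.
  ¬(∃w ∀x (¬H(w) ∨ H(x))) ∨ (∀v ∀z (¬M(z,z) ∨ M(z,v)))
Push ¬ through the quantifiers and connectives to reach negation normal form:
  (∀w ∃x (H(w) ∧ ¬H(x))) ∨ (∀v ∀z (¬M(z,z) ∨ M(z,v)))
Extract every quantifier outward, since the variables are now distinct and don't occur free across branches:
  ∀w ∃x ∀v ∀z (H(w) ∧ ¬H(x) ∨ ¬M(z,z) ∨ M(z,v))
The prefix is ∀w ∃x ∀v ∀z: 3 universal, 1 existential.

3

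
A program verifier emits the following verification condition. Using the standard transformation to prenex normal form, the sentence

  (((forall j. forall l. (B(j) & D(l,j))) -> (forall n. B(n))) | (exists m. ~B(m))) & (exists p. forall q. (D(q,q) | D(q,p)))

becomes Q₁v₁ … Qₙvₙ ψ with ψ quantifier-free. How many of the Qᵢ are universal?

First replace A → B with ¬A ∨ B.
  (~(forall j. forall l. (B(j) & D(l,j))) | (forall n. B(n)) | (exists m. ~B(m))) & (exists p. forall q. (D(q,q) | D(q,p)))
Push ¬ through the quantifiers and connectives to reach negation normal form:
  ((exists j. exists l. (~B(j) | ~D(l,j))) | (forall n. B(n)) | (exists m. ~B(m))) & (exists p. forall q. (D(q,q) | D(q,p)))
Pull the quantifiers to the front (each side's bound variable is not free in the other side):
  exists j. exists l. forall n. exists m. exists p. forall q. ((~B(j) | ~D(l,j) | B(n) | ~B(m)) & (D(q,q) | D(q,p)))
The prefix is exists j exists l forall n exists m exists p forall q: 2 universal, 4 existential.

2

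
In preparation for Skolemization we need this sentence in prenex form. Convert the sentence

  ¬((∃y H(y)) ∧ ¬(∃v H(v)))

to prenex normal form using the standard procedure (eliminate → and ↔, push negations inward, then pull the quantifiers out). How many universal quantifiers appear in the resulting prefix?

1

Push ¬ through the quantifiers and connectives to reach negation normal form:
  (∀y ¬H(y)) ∨ (∃v H(v))
Finally move all quantifiers to the prefix:
  ∀y ∃v (¬H(y) ∨ H(v))
The prefix is ∀y ∃v: 1 universal, 1 existential.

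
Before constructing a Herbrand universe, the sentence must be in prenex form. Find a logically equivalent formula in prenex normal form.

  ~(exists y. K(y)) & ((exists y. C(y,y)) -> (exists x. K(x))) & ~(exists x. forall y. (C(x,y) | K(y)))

forall y. forall c. exists x. forall u1. exists s. (~K(y) & (~C(c,c) | K(x)) & ~C(u1,s) & ~K(s))

Rewrite implications/biconditionals: A → B as ¬A ∨ B.
  ~(exists y. K(y)) & (~(exists y. C(y,y)) | (exists x. K(x))) & ~(exists x. forall y. (C(x,y) | K(y)))
Drive negations inward (¬∀x A ≡ ∃x ¬A, ¬∃x A ≡ ∀x ¬A, De Morgan for ∧/∨):
  (forall y. ~K(y)) & ((forall y. ~C(y,y)) | (exists x. K(x))) & (forall x. exists y. (~C(x,y) & ~K(y)))
Give each quantifier a distinct variable: y↦c, x↦u1, y↦s.
  (forall y. ~K(y)) & ((forall c. ~C(c,c)) | (exists x. K(x))) & (forall u1. exists s. (~C(u1,s) & ~K(s)))
Pull the quantifiers to the front (each side's bound variable is not free in the other side):
  forall y. forall c. exists x. forall u1. exists s. (~K(y) & (~C(c,c) | K(x)) & ~C(u1,s) & ~K(s))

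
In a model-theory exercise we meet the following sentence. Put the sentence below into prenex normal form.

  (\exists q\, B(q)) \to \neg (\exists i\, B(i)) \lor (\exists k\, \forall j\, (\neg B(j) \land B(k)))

First replace A → B with ¬A ∨ B.
  \neg (\exists q\, B(q)) \lor \neg (\exists i\, B(i)) \lor (\exists k\, \forall j\, (\neg B(j) \land B(k)))
Move each ¬ inward, flipping quantifiers it crosses:
  (\forall q\, \neg B(q)) \lor (\forall i\, \neg B(i)) \lor (\exists k\, \forall j\, (\neg B(j) \land B(k)))
All bound variables are already distinct, so no renaming is needed.
Extract every quantifier outward, since the variables are now distinct and don't occur free across branches:
  \forall q\, \forall i\, \exists k\, \forall j\, (\neg B(q) \lor \neg B(i) \lor \neg B(j) \land B(k))

\forall q\, \forall i\, \exists k\, \forall j\, (\neg B(q) \lor \neg B(i) \lor \neg B(j) \land B(k))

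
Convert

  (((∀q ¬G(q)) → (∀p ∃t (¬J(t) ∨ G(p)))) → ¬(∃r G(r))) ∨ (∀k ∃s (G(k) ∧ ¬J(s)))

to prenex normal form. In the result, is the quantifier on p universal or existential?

existential

Eliminate → and ↔ using ¬ and ∨.
  ¬(¬(∀q ¬G(q)) ∨ (∀p ∃t (¬J(t) ∨ G(p)))) ∨ ¬(∃r G(r)) ∨ (∀k ∃s (G(k) ∧ ¬J(s)))
Push ¬ through the quantifiers and connectives to reach negation normal form:
  (∀q ¬G(q)) ∧ (∃p ∀t (J(t) ∧ ¬G(p))) ∨ (∀r ¬G(r)) ∨ (∀k ∃s (G(k) ∧ ¬J(s)))
Finally move all quantifiers to the prefix:
  ∀q ∃p ∀t ∀r ∀k ∃s (¬G(q) ∧ J(t) ∧ ¬G(p) ∨ ¬G(r) ∨ G(k) ∧ ¬J(s))
The quantifier ∀p sits under an odd number of negations (counting the antecedent side of each →), so it flips to ∃p.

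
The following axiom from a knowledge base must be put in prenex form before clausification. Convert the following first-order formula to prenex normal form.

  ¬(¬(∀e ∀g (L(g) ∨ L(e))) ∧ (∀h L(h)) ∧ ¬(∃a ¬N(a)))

∀e ∀g ∃h ∃a (L(g) ∨ L(e) ∨ ¬L(h) ∨ ¬N(a))

Push ¬ through the quantifiers and connectives to reach negation normal form:
  (∀e ∀g (L(g) ∨ L(e))) ∨ (∃h ¬L(h)) ∨ (∃a ¬N(a))
Pull the quantifiers to the front (each side's bound variable is not free in the other side):
  ∀e ∀g ∃h ∃a (L(g) ∨ L(e) ∨ ¬L(h) ∨ ¬N(a))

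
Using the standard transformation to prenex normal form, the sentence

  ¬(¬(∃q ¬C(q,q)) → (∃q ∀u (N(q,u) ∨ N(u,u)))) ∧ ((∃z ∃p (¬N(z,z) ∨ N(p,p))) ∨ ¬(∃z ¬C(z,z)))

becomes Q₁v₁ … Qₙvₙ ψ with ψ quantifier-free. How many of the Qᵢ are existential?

3

First replace A → B with ¬A ∨ B.
  ¬(¬¬(∃q ¬C(q,q)) ∨ (∃q ∀u (N(q,u) ∨ N(u,u)))) ∧ ((∃z ∃p (¬N(z,z) ∨ N(p,p))) ∨ ¬(∃z ¬C(z,z)))
Move each ¬ inward, flipping quantifiers it crosses:
  (∀q C(q,q)) ∧ (∀q ∃u (¬N(q,u) ∧ ¬N(u,u))) ∧ ((∃z ∃p (¬N(z,z) ∨ N(p,p))) ∨ (∀z C(z,z)))
Rename bound variables to avoid capture: q↦x, z↦z1.
  (∀q C(q,q)) ∧ (∀x ∃u (¬N(x,u) ∧ ¬N(u,u))) ∧ ((∃z ∃p (¬N(z,z) ∨ N(p,p))) ∨ (∀z1 C(z1,z1)))
Finally move all quantifiers to the prefix:
  ∀q ∀x ∃u ∃z ∃p ∀z1 (C(q,q) ∧ ¬N(x,u) ∧ ¬N(u,u) ∧ (¬N(z,z) ∨ N(p,p) ∨ C(z1,z1)))
The prefix is ∀q ∀x ∃u ∃z ∃p ∀z1: 3 universal, 3 existential.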